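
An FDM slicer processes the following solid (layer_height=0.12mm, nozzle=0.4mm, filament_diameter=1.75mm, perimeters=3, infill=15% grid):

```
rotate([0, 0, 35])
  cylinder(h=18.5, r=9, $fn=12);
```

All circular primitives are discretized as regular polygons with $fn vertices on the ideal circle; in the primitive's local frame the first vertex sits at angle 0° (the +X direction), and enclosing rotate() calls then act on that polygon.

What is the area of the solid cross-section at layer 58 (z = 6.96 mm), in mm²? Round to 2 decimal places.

At z = 6.96 mm: the r=9 cylinder contributes a regular 12-gon of circumradius 9 (area = (12/2)·9.000²·sin(360°/12) = 243.00 mm²); (whole slice rotated 35° about Z — lengths, areas and connectivity unchanged). Overall, the cross-section is a single solid region. Net area = 243.00 mm².

243.00 mm²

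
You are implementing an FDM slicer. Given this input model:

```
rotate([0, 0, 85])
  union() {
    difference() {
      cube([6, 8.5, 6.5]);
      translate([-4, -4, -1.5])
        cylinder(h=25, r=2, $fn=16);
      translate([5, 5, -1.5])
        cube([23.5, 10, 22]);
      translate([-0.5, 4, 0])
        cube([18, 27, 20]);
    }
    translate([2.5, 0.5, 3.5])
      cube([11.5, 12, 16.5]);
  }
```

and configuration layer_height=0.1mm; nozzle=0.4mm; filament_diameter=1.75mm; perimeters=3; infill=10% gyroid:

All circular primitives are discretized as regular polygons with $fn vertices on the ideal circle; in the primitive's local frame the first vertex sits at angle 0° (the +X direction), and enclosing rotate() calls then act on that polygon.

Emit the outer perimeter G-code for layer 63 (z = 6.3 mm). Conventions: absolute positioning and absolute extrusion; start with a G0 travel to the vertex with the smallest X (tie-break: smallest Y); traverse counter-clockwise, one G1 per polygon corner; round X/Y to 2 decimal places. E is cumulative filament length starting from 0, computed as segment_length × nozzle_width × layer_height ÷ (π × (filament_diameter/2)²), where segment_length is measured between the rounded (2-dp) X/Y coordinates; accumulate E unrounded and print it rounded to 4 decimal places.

G0 X-12.23 Y3.58 Z6.30
G1 X-3.77 Y2.84 E0.1412
G1 X-3.98 Y0.35 E0.1828
G1 X0.00 Y0.00 E0.2492
G1 X0.52 Y5.98 E0.3490
G1 X0.02 Y6.02 E0.3574
G1 X0.72 Y13.99 E0.4904
G1 X-11.23 Y15.04 E0.6899
G1 X-12.23 Y3.58 E0.8812

At z = 6.3 mm: the cube is present — its section is the full 6×8.5 rectangle; the cylinder at (-4, -4): section is a regular 16-gon, circumradius r=2; the 23.5×10 cube at (5, 5) contributes its full rectangle; the 18×27 cube at (-0.5, 4) contributes its full rectangle; After the difference (first − rest): starting from the 6×8.5 cube, the r=2 cylinder at (-4, -4) misses the remaining region (no effect); the 23.5×10 cube at (5, 5) partially overlaps it — only the 3.50 mm² overlap (of its 235.00 mm²) is removed, clipping the outline; the 18×27 cube at (-0.5, 4) partially overlaps it — only the 23.50 mm² overlap (of its 486.00 mm²) is removed, clipping the outline — 1 connected region; the 11.5×12 cube at (2.5, 0.5) contributes its full rectangle; Combining (union): the regions partially overlap (shared area 12.25 mm²), so overlapping operands fuse into one piece — 1 connected region; (whole slice rotated 85° about Z — lengths, areas and connectivity unchanged). The outline is a single polygon with 8 vertices. Extrusion per mm of travel: 0.4 × 0.1 / (π × 0.875²) = 0.016630. Accumulating E over each segment gives final E = 0.8812.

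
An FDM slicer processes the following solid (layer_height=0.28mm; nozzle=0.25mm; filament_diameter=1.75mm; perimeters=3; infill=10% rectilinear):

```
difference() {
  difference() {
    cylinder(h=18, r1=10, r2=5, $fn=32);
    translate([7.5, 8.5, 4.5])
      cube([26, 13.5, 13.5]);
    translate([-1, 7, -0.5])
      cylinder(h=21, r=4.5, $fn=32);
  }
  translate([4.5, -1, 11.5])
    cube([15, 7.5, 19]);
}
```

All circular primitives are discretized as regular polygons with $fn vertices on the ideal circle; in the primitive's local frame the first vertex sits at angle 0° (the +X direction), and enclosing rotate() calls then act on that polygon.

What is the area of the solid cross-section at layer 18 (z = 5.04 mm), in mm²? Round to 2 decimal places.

189.46 mm²

At z = 5.04 mm: the cone: at t=0.280 of its height the radius interpolates to r₁+(r₂−r₁)t = 8.600, giving a regular 32-gon of that circumradius (area = (32/2)·8.600²·sin(360°/32) = 230.86 mm²); the cube at (7.5, 8.5) is present — its section is the full 26×13.5 rectangle (area 351.00 mm²); the r=4.5 cylinder at (-1, 7) contributes a regular 32-gon of circumradius 4.5 (area = (32/2)·4.500²·sin(360°/32) = 63.21 mm²); Taking the first minus the rest: starting from the cone (230.86 mm²), the 26×13.5 cube at (7.5, 8.5) misses the remaining region (no effect); the r=4.5 cylinder at (-1, 7) partially overlaps it — only the 41.40 mm² overlap (of its 63.21 mm²) is removed, clipping the outline — area = 189.46 mm²; the cube at (4.5, -1) does not reach this height (z outside [11.5, 30.5]); After the difference (first − rest): none of the subtracted shapes is present at this height, so the result so far is unchanged — area = 189.46 mm². Overall, the cross-section is a single solid region. Net area = 189.46 mm².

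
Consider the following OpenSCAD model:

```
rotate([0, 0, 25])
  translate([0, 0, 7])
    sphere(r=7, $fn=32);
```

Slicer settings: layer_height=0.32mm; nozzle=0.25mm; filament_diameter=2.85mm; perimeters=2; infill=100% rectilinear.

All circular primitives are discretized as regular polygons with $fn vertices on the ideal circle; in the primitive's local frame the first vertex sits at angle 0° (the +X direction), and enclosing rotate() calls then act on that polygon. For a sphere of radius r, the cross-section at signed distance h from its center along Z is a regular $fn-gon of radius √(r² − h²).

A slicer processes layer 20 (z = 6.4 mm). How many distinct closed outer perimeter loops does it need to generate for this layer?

At z = 6.4 mm: the r=7 sphere slices to a regular 32-gon of circumradius 6.974 (√(r²−h²) with h=0.6 from center); (rotated 25° about Z; rotation is an isometry so areas/perimeters/island counts are preserved). The result has 1 disconnected region.

1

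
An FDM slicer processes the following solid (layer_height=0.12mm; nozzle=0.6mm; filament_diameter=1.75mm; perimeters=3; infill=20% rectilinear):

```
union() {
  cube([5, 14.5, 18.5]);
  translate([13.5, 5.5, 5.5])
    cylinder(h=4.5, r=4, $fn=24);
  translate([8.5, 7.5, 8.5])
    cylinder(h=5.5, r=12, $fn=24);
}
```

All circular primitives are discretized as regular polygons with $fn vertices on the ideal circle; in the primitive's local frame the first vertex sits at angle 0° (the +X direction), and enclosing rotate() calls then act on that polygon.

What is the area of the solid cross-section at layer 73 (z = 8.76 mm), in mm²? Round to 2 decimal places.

At z = 8.76 mm: the 5×14.5 cube contributes its full rectangle (area 72.50 mm²); the r=4 cylinder at (13.5, 5.5) gives a regular 24-gon of circumradius 4 (constant along its height) (area = (24/2)·4.000²·sin(360°/24) = 49.69 mm²); the r=12 cylinder at (8.5, 7.5) contributes a regular 24-gon of circumradius 12 (area = (24/2)·12.000²·sin(360°/24) = 447.24 mm²); Taking the union: the regions partially overlap — summed areas 569.43 mm² minus the doubly-counted overlap 122.19 mm² gives 447.24 mm² — area = 447.24 mm². Overall, the cross-section is a single solid region. Net area = 447.24 mm².

447.24 mm²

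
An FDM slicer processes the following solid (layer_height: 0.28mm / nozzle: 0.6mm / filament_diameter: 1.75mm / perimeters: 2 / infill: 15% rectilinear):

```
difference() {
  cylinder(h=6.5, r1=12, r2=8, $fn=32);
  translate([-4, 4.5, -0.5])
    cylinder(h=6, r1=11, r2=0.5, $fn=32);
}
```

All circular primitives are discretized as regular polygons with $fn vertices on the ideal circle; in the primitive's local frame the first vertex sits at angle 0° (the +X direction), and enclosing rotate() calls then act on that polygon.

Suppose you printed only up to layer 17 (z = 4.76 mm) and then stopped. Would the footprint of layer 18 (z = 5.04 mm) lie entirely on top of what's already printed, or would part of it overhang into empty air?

Compare the two slices. At z = 4.76: the cone: at t=0.732 of its height the radius interpolates to r₁+(r₂−r₁)t = 9.071, giving a regular 32-gon of that circumradius (area = (32/2)·9.071²·sin(360°/32) = 256.83 mm²); the cone at (-4, 4.5) (r1=11→r2=0.5) has section circumradius 1.795 here — a regular 32-gon (area = (32/2)·1.795²·sin(360°/32) = 10.06 mm²); After the difference (first − rest): starting from the cone (256.83 mm²), the cone at (-4, 4.5) lies wholly inside it (removes its full 10.06 mm² and its 11.26 mm outline becomes a hole wall) — area = 246.77 mm². At z = 5.04: the cone: at t=0.775 of its height the radius interpolates to r₁+(r₂−r₁)t = 8.898, giving a regular 32-gon of that circumradius (area = (32/2)·8.898²·sin(360°/32) = 247.16 mm²); the cone at (-4, 4.5) contributes a regular 32-gon of circumradius 1.305 (interpolated between r1=11 and r2=0.5 at t=0.923) (area = (32/2)·1.305²·sin(360°/32) = 5.32 mm²); Subtracting the remaining from the first: starting from the cone (247.16 mm²), the cone at (-4, 4.5) lies wholly inside it (removes its full 5.32 mm² and its 8.19 mm outline becomes a hole wall) — area = 241.85 mm². Checking containment: at z = 5.04 the cross-section extends beyond the z = 4.76 cross-section by about 4.74 mm².

part overhangs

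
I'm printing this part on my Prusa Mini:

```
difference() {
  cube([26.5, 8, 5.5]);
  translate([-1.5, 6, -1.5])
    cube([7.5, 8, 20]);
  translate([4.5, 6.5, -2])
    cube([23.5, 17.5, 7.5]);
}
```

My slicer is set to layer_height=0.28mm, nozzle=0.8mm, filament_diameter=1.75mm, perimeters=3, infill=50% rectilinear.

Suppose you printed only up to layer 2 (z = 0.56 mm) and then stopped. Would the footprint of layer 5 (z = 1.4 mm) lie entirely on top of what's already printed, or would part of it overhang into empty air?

Compare the two slices. At z = 0.56: the cube is present — its section is the full 26.5×8 rectangle (area 212.00 mm²); the cube at (-1.5, 6) (footprint 7.5×8) is included at this height (area 60.00 mm²); the 23.5×17.5 cube at (4.5, 6.5) contributes its full rectangle (area 411.25 mm²); Taking the first minus the rest: starting from the 26.5×8 cube (212.00 mm²), the 7.5×8 cube at (-1.5, 6) partially overlaps it — only the 12.00 mm² overlap (of its 60.00 mm²) is removed, clipping the outline; the 23.5×17.5 cube at (4.5, 6.5) partially overlaps it — only the 30.75 mm² overlap (of its 411.25 mm²) is removed, clipping the outline — area = 169.25 mm². At z = 1.4: the 26.5×8 cube contributes its full rectangle (area 212.00 mm²); the cube at (-1.5, 6) is present — its section is the full 7.5×8 rectangle (area 60.00 mm²); the 23.5×17.5 cube at (4.5, 6.5) contributes its full rectangle (area 411.25 mm²); Taking the first minus the rest: starting from the 26.5×8 cube (212.00 mm²), the 7.5×8 cube at (-1.5, 6) partially overlaps it — only the 12.00 mm² overlap (of its 60.00 mm²) is removed, clipping the outline; the 23.5×17.5 cube at (4.5, 6.5) partially overlaps it — only the 30.75 mm² overlap (of its 411.25 mm²) is removed, clipping the outline — area = 169.25 mm². Checking containment: the cross-section at z = 1.4 is a subset of the cross-section at z = 0.56.

entirely on top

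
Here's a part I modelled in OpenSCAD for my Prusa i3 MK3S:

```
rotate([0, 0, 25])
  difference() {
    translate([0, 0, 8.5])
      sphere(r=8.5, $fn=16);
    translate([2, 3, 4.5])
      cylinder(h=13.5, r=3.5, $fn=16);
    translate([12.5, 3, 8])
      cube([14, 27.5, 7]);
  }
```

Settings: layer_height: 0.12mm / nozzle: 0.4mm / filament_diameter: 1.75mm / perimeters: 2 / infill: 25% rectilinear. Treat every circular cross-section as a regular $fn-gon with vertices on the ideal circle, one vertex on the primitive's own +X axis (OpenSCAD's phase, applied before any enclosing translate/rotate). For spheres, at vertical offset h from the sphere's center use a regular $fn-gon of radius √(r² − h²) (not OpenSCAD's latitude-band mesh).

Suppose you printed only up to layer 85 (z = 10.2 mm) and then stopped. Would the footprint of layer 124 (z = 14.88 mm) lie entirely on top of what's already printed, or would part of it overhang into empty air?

entirely on top

Compare the two slices. At z = 10.2: the sphere: section is a regular 16-gon, circumradius = √(r²−h²) = √(8.5²−1.7²) = 8.328 (area = (16/2)·8.328²·sin(360°/16) = 212.34 mm²); the cylinder at (2, 3): section is a regular 16-gon, circumradius r=3.5 (area = (16/2)·3.500²·sin(360°/16) = 37.50 mm²); the cube at (12.5, 3) is present — its section is the full 14×27.5 rectangle (area 385.00 mm²); After the difference (first − rest): starting from the r=8.5 sphere (212.34 mm²), the r=3.5 cylinder at (2, 3) lies wholly inside it (removes its full 37.50 mm² and its 21.85 mm outline becomes a hole wall); the 14×27.5 cube at (12.5, 3) misses the remaining region (no effect) — area = 174.84 mm²; (rotated 25° about Z; rotation is an isometry so areas/perimeters/island counts are preserved). At z = 14.88: the r=8.5 sphere slices to a regular 16-gon of circumradius 5.617 (√(r²−h²) with h=6.38 from center) (area = (16/2)·5.617²·sin(360°/16) = 96.58 mm²); the r=3.5 cylinder at (2, 3) contributes a regular 16-gon of circumradius 3.5 (area = (16/2)·3.500²·sin(360°/16) = 37.50 mm²); the cube at (12.5, 3) (footprint 14×27.5) is included at this height (area 385.00 mm²); Subtracting the remaining from the first: starting from the r=8.5 sphere (96.58 mm²), the r=3.5 cylinder at (2, 3) partially overlaps it — only the 29.49 mm² overlap (of its 37.50 mm²) is removed, clipping the outline; the 14×27.5 cube at (12.5, 3) misses the remaining region (no effect) — area = 67.08 mm²; (rotated 25° about Z; rotation is an isometry so areas/perimeters/island counts are preserved). Checking containment: the cross-section at z = 14.88 is a subset of the cross-section at z = 10.2.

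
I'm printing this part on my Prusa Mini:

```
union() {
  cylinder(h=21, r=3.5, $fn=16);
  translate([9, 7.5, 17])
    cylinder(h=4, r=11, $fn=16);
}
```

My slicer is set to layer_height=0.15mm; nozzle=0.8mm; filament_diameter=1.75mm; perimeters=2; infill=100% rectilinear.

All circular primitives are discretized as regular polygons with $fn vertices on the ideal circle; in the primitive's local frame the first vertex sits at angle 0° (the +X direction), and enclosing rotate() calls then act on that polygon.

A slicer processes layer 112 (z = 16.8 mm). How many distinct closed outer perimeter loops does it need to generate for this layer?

1

At z = 16.8 mm: the r=3.5 cylinder contributes a regular 16-gon of circumradius 3.5; the cylinder at (9, 7.5) is absent (z outside [17, 21]); Merging all regions: only the r=3.5 cylinder is present, so the union is just that shape — 1 connected region. The result has 1 disconnected region.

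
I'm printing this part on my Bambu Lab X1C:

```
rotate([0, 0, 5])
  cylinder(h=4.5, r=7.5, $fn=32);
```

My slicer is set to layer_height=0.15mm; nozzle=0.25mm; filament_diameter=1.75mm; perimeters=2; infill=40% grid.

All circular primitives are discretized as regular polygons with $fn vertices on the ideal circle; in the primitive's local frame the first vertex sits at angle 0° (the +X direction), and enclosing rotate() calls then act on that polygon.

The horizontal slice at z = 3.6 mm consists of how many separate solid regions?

1

At z = 3.6 mm: the r=7.5 cylinder gives a regular 32-gon of circumradius 7.5 (constant along its height); (whole slice rotated 5° about Z — lengths, areas and connectivity unchanged). The result has 1 disconnected region.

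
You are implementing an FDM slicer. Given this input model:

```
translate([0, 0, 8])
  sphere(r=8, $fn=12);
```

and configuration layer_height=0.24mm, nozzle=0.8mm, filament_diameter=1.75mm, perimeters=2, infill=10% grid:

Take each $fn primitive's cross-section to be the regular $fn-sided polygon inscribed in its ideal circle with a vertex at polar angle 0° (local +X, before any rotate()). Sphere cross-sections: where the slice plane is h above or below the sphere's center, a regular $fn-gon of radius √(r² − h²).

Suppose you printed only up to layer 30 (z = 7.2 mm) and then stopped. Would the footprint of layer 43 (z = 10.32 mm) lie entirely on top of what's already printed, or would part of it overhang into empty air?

Compare the two slices. At z = 7.2: the sphere: section is a regular 12-gon, circumradius = √(r²−h²) = √(8²−0.8²) = 7.960 (area = (12/2)·7.960²·sin(360°/12) = 190.08 mm²). At z = 10.32: the r=8 sphere contributes a regular 12-gon of circumradius √(8²−2.32²) = 7.656 (area = (12/2)·7.656²·sin(360°/12) = 175.85 mm²). Checking containment: the cross-section at z = 10.32 is a subset of the cross-section at z = 7.2.

entirely on top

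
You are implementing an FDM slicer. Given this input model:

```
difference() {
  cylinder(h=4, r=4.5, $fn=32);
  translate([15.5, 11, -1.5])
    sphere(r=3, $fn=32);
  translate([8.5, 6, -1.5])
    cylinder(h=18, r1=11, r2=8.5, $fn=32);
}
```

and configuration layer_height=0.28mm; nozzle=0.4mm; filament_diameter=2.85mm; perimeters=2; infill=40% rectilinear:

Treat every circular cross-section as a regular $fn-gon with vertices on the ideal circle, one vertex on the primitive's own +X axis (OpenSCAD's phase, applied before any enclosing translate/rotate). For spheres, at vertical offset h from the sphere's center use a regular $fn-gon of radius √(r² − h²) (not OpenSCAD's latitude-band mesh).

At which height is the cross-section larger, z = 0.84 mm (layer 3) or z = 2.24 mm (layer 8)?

layer 8 (z = 2.24 mm)

Layer 3 (z = 0.84): the cylinder: section is a regular 32-gon, circumradius r=4.5 (area = (32/2)·4.500²·sin(360°/32) = 63.21 mm²); the r=3 sphere at (15.5, 11) contributes a regular 32-gon of circumradius √(3²−2.34²) = 1.877 (area = (32/2)·1.877²·sin(360°/32) = 11.00 mm²); the cone at (8.5, 6) contributes a regular 32-gon of circumradius 10.675 (interpolated between r1=11 and r2=8.5 at t=0.130) (area = (32/2)·10.675²·sin(360°/32) = 355.71 mm²); After the difference (first − rest): starting from the r=4.5 cylinder (63.21 mm²), the r=3 sphere at (15.5, 11) misses the remaining region (no effect); the cone at (8.5, 6) partially overlaps it — only the 30.86 mm² overlap (of its 355.71 mm²) is removed, clipping the outline — area = 32.35 mm². So its area = 32.35 mm². Layer 8 (z = 2.24): the cylinder: section is a regular 32-gon, circumradius r=4.5 (area = (32/2)·4.500²·sin(360°/32) = 63.21 mm²); the sphere at (15.5, 11) is absent (|z−center|=3.740 > r=3); the cone at (8.5, 6) (r1=11→r2=8.5) has section circumradius 10.481 here — a regular 32-gon (area = (32/2)·10.481²·sin(360°/32) = 342.87 mm²); After the difference (first − rest): starting from the r=4.5 cylinder (63.21 mm²), the cone at (8.5, 6) partially overlaps it — only the 29.09 mm² overlap (of its 342.87 mm²) is removed, clipping the outline — area = 34.12 mm². So its area = 34.12 mm². Layer 8 is larger (34.12 vs 32.35 mm²).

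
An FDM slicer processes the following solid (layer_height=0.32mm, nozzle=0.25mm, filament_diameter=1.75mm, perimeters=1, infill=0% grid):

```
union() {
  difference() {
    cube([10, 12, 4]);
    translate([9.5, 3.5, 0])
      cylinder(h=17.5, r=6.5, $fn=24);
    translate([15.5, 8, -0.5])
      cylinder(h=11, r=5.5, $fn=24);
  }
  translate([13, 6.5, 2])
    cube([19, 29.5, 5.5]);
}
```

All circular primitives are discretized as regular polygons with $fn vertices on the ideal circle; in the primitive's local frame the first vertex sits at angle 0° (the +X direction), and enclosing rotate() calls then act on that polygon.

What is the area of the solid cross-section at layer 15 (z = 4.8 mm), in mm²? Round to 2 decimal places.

560.50 mm²

At z = 4.8 mm: the cube is absent (z outside [0, 4]); the r=6.5 cylinder at (9.5, 3.5) gives a regular 24-gon of circumradius 6.5 (constant along its height) (area = (24/2)·6.500²·sin(360°/24) = 131.22 mm²); the r=5.5 cylinder at (15.5, 8) contributes a regular 24-gon of circumradius 5.5 (area = (24/2)·5.500²·sin(360°/24) = 93.95 mm²); Taking the first minus the rest: the first operand is absent here, so nothing remains; the 19×29.5 cube at (13, 6.5) contributes its full rectangle (area 560.50 mm²); Merging all regions: only the 19×29.5 cube at (13, 6.5) is present, so the union is just that shape — area = 560.50 mm². Overall, the cross-section is a single solid region. Net area = 560.50 mm².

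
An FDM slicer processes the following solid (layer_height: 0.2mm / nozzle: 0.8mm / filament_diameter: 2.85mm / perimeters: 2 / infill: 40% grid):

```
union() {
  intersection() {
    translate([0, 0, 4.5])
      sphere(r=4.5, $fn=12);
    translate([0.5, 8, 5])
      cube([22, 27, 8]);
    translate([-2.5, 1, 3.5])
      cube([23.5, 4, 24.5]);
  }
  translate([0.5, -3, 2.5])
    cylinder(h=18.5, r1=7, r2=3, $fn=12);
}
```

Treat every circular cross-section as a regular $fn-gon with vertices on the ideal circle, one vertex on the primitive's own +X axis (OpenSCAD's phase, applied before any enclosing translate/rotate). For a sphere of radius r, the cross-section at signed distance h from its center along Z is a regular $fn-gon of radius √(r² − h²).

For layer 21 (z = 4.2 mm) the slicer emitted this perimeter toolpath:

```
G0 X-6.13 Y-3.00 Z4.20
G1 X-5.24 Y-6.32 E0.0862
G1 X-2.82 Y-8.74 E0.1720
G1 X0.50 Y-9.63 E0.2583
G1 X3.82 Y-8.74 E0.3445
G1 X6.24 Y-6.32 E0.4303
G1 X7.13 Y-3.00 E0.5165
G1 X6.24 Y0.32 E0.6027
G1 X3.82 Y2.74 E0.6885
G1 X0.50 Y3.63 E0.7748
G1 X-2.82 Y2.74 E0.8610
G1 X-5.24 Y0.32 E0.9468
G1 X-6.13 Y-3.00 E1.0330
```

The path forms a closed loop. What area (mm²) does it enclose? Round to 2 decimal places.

131.90 mm²

Apply the shoelace formula to the sequence of (X, Y) vertices; enclosed area = 131.90 mm².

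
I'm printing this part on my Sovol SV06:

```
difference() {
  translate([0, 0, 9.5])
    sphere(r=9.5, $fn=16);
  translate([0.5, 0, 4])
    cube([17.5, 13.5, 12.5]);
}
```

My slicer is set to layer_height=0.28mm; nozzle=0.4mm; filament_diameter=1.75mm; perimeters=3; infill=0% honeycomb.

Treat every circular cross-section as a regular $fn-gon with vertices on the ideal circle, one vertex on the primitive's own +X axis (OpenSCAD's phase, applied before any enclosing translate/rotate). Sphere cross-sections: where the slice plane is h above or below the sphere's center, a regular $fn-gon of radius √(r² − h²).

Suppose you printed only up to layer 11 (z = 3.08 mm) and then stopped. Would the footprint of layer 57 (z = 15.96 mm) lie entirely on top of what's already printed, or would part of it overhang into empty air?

Compare the two slices. At z = 3.08: the r=9.5 sphere slices to a regular 16-gon of circumradius 7.002 (√(r²−h²) with h=6.42 from center) (area = (16/2)·7.002²·sin(360°/16) = 150.11 mm²); the cube at (0.5, 0) is absent (z outside [4, 16.5]); Taking the first minus the rest: none of the subtracted shapes is present at this height, so the r=9.5 sphere is unchanged — area = 150.11 mm². At z = 15.96: the r=9.5 sphere slices to a regular 16-gon of circumradius 6.966 (√(r²−h²) with h=6.46 from center) (area = (16/2)·6.966²·sin(360°/16) = 148.54 mm²); the cube at (0.5, 0) is present — its section is the full 17.5×13.5 rectangle (area 236.25 mm²); Taking the first minus the rest: starting from the r=9.5 sphere (148.54 mm²), the 17.5×13.5 cube at (0.5, 0) partially overlaps it — only the 33.68 mm² overlap (of its 236.25 mm²) is removed, clipping the outline — area = 114.86 mm². Checking containment: the cross-section at z = 15.96 is a subset of the cross-section at z = 3.08.

entirely on top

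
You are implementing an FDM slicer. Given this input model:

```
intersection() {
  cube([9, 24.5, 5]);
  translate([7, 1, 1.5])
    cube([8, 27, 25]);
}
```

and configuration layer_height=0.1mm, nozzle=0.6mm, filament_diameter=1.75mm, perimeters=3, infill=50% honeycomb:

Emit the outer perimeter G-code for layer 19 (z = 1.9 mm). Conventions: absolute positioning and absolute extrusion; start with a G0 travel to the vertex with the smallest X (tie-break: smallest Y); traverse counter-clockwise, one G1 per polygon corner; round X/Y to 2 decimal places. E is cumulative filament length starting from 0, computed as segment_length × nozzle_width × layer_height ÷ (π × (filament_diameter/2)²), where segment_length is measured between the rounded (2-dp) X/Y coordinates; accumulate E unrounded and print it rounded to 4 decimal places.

At z = 1.9 mm: the 9×24.5 cube contributes its full rectangle; the 8×27 cube at (7, 1) contributes its full rectangle; Taking the intersection: the 8×27 cube at (7, 1) partially overlaps the 9×24.5 cube; clipping to the common part keeps 47.00 mm² — 1 connected region. The outline is a single polygon with 4 vertices. Extrusion per mm of travel: 0.6 × 0.1 / (π × 0.875²) = 0.024945. Accumulating E over each segment gives final E = 1.2722.

G0 X7.00 Y1.00 Z1.90
G1 X9.00 Y1.00 E0.0499
G1 X9.00 Y24.50 E0.6361
G1 X7.00 Y24.50 E0.6860
G1 X7.00 Y1.00 E1.2722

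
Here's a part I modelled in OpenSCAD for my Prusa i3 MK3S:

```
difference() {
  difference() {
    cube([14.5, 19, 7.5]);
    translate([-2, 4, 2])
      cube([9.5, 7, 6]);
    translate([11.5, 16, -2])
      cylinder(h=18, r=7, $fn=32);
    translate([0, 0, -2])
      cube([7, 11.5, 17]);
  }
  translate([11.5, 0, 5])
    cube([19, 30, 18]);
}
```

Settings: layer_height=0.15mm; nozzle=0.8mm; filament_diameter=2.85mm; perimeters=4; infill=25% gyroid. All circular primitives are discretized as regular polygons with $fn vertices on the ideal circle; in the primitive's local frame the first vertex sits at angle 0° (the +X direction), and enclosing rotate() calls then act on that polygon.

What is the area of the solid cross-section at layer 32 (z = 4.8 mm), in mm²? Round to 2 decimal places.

At z = 4.8 mm: the 14.5×19 cube contributes its full rectangle (area 275.50 mm²); the cube at (-2, 4) is present — its section is the full 9.5×7 rectangle (area 66.50 mm²); the r=7 cylinder at (11.5, 16) gives a regular 32-gon of circumradius 7 (constant along its height) (area = (32/2)·7.000²·sin(360°/32) = 152.95 mm²); the cube is present — its section is the full 7×11.5 rectangle (area 80.50 mm²); Subtracting the remaining from the first: starting from the 14.5×19 cube (275.50 mm²), the 9.5×7 cube at (-2, 4) partially overlaps it — only the 52.50 mm² overlap (of its 66.50 mm²) is removed, clipping the outline; the r=7 cylinder at (11.5, 16) partially overlaps it — only the 87.46 mm² overlap (of its 152.95 mm²) is removed, clipping the outline; the 7×11.5 cube partially overlaps it — only the 31.19 mm² overlap (of its 80.50 mm²) is removed, clipping the outline — area = 104.35 mm²; the cube at (11.5, 0) is absent (z outside [5, 23]); After the difference (first − rest): none of the subtracted shapes is present at this height, so that combined region is unchanged — area = 104.35 mm². Overall, the cross-section has 2 separate islands. Net area = 104.35 mm².

104.35 mm²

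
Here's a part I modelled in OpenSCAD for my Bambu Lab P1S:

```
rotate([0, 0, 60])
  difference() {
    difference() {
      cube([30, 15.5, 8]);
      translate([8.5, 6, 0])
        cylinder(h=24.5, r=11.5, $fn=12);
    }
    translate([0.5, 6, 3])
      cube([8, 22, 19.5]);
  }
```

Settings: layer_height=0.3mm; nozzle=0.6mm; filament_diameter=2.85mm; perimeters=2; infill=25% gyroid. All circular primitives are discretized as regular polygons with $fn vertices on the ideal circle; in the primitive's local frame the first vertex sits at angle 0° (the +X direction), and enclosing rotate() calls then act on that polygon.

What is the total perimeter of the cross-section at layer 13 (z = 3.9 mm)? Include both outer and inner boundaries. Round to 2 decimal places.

At z = 3.9 mm: the cube is present — its section is the full 30×15.5 rectangle (perimeter 91.00 mm); the cylinder at (8.5, 6): section is a regular 12-gon, circumradius r=11.5 (perimeter = 2·12·11.500·sin(180°/12) = 71.43 mm); Taking the first minus the rest: starting from the 30×15.5 cube, the r=11.5 cylinder at (8.5, 6) partially overlaps it — only the 285.29 mm² overlap (of its 396.75 mm²) is removed, clipping the outline — boundary = 67.96 mm; the cube at (0.5, 6) is present — its section is the full 8×22 rectangle (perimeter 60.00 mm); Taking the first minus the rest: starting from the result so far, the 8×22 cube at (0.5, 6) partially overlaps it — only the 1.60 mm² overlap (of its 176.00 mm²) is removed, clipping the outline — boundary = 65.43 mm; (rotated 60° about Z; rotation is an isometry so areas/perimeters/island counts are preserved). Overall, the cross-section has 2 separate islands. Total boundary length (outer) = 65.43 mm.

65.43 mm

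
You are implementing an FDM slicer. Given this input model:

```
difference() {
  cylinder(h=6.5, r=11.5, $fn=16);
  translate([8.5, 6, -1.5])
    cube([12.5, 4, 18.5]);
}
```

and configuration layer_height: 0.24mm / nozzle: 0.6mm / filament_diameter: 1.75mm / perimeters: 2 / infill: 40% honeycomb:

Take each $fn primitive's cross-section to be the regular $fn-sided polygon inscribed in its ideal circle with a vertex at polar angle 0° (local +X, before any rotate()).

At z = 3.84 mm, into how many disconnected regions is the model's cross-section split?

At z = 3.84 mm: the cylinder: section is a regular 16-gon, circumradius r=11.5; the cube at (8.5, 6) is present — its section is the full 12.5×4 rectangle; Subtracting the remaining from the first: starting from the r=11.5 cylinder, the 12.5×4 cube at (8.5, 6) partially overlaps it — only the 0.83 mm² overlap (of its 50.00 mm²) is removed, clipping the outline — 1 connected region. The result has 1 disconnected region.

1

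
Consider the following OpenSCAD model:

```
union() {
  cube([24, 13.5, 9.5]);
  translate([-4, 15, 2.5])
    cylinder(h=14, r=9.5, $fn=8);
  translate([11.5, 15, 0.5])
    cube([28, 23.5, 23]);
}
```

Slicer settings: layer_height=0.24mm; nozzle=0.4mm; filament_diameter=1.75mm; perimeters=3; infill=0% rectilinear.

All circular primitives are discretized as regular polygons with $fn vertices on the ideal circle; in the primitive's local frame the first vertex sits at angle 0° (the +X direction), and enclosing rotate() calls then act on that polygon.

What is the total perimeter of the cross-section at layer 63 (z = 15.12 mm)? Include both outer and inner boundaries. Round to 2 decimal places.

161.17 mm

At z = 15.12 mm: the cube is absent (z outside [0, 9.5]); the r=9.5 cylinder at (-4, 15) contributes a regular 8-gon of circumradius 9.5 (perimeter = 2·8·9.500·sin(180°/8) = 58.17 mm); the cube at (11.5, 15) (footprint 28×23.5) is included at this height (perimeter 103.00 mm); Combining (union): the 2 present regions are separate (no shared area or edge), so areas and boundary lengths simply add and each stays a separate island — boundary = 161.17 mm. Overall, the cross-section has 2 separate islands. Total boundary length (outer) = 161.17 mm.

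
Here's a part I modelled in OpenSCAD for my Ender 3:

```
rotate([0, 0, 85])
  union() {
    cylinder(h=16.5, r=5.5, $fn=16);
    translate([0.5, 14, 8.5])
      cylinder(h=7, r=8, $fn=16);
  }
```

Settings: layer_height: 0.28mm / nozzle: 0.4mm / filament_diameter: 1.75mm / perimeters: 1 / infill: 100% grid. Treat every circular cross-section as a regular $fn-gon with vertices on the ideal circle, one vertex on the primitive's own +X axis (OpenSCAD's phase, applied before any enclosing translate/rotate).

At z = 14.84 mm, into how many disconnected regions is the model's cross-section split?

2

At z = 14.84 mm: the r=5.5 cylinder contributes a regular 16-gon of circumradius 5.5; the cylinder at (0.5, 14): section is a regular 16-gon, circumradius r=8; Merging all regions: the 2 present regions are separate (no shared area or edge), so areas and boundary lengths simply add and each stays a separate island — 2 connected regions; (whole slice rotated 85° about Z — lengths, areas and connectivity unchanged). The result has 2 disconnected regions.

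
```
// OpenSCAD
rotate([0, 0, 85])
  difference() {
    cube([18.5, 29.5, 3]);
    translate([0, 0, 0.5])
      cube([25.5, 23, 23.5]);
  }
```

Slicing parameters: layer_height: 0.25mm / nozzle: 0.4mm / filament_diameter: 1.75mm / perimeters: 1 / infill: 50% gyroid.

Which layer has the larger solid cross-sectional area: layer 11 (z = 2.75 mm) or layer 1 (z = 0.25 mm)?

layer 1 (z = 0.25 mm)

Layer 11 (z = 2.75): the 18.5×29.5 cube contributes its full rectangle (area 545.75 mm²); the 25.5×23 cube contributes its full rectangle (area 586.50 mm²); After the difference (first − rest): starting from the 18.5×29.5 cube (545.75 mm²), the 25.5×23 cube partially overlaps it — only the 425.50 mm² overlap (of its 586.50 mm²) is removed, clipping the outline — area = 120.25 mm²; (rotated 85° about Z; rotation is an isometry so areas/perimeters/island counts are preserved). So its area = 120.25 mm². Layer 1 (z = 0.25): the 18.5×29.5 cube contributes its full rectangle (area 545.75 mm²); the cube is not intersected at this z (z outside [0.5, 24]); After the difference (first − rest): none of the subtracted shapes is present at this height, so the 18.5×29.5 cube is unchanged — area = 545.75 mm²; (rotated 85° about Z; rotation is an isometry so areas/perimeters/island counts are preserved). So its area = 545.75 mm². Layer 1 is larger (545.75 vs 120.25 mm²).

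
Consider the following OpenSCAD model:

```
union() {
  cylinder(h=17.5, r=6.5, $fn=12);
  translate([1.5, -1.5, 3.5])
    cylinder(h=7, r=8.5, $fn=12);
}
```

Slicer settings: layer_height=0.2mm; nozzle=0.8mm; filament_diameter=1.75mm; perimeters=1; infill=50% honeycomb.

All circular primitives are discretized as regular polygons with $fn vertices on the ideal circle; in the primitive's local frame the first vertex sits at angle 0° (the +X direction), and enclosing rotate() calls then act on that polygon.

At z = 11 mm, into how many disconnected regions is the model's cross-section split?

At z = 11 mm: the r=6.5 cylinder gives a regular 12-gon of circumradius 6.5 (constant along its height); the cylinder at (1.5, -1.5) is not intersected at this z (z outside [3.5, 10.5]); Taking the union: only the r=6.5 cylinder is present, so the union is just that shape — 1 connected region. The result has 1 disconnected region.

1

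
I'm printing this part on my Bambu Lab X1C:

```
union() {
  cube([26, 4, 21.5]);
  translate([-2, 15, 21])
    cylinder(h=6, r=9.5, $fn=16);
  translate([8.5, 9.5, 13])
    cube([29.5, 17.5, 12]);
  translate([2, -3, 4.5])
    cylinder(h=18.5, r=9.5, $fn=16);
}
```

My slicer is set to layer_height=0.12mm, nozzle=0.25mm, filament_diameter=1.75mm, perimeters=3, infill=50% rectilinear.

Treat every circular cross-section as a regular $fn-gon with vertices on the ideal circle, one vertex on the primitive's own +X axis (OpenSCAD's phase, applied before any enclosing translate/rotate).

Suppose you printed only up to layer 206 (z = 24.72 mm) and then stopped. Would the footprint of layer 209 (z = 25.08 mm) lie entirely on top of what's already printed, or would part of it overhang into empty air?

Compare the two slices. At z = 24.72: the cube is not intersected at this z (z outside [0, 21.5]); the r=9.5 cylinder at (-2, 15) gives a regular 16-gon of circumradius 9.5 (constant along its height) (area = (16/2)·9.500²·sin(360°/16) = 276.30 mm²); the cube at (8.5, 9.5) (footprint 29.5×17.5) is included at this height (area 516.25 mm²); the cylinder at (2, -3) does not reach this height (z outside [4.5, 23]); Taking the union: the 2 present regions are separate (no shared area or edge), so areas and boundary lengths simply add and each stays a separate island — area = 792.55 mm². At z = 25.08: the cube is absent (z outside [0, 21.5]); the cylinder at (-2, 15): section is a regular 16-gon, circumradius r=9.5 (area = (16/2)·9.500²·sin(360°/16) = 276.30 mm²); the cube at (8.5, 9.5) is not intersected at this z (z outside [13, 25]); the cylinder at (2, -3) does not reach this height (z outside [4.5, 23]); Taking the union: only the r=9.5 cylinder at (-2, 15) is present, so the union is just that shape — area = 276.30 mm². Checking containment: the cross-section at z = 25.08 is a subset of the cross-section at z = 24.72.

entirely on top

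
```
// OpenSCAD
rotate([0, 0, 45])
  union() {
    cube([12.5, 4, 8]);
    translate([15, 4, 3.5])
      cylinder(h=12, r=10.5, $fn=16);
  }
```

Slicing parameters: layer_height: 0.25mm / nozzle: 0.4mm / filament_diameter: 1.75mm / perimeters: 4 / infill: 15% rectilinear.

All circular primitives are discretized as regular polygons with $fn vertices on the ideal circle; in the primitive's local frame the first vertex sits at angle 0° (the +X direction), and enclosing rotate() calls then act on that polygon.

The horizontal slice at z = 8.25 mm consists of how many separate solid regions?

At z = 8.25 mm: the cube is not intersected at this z (z outside [0, 8]); the r=10.5 cylinder at (15, 4) gives a regular 16-gon of circumradius 10.5 (constant along its height); Merging all regions: only the r=10.5 cylinder at (15, 4) is present, so the union is just that shape — 1 connected region; (whole slice rotated 45° about Z — lengths, areas and connectivity unchanged). The result has 1 disconnected region.

1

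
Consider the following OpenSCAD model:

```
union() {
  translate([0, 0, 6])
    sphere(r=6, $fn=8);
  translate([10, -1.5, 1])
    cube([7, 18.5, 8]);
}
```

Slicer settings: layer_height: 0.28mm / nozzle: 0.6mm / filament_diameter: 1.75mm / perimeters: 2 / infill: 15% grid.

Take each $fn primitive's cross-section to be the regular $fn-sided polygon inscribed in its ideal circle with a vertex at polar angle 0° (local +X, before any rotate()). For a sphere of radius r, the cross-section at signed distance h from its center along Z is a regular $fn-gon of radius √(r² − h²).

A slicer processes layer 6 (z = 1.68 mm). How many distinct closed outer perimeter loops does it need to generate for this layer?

At z = 1.68 mm: the sphere: section is a regular 8-gon, circumradius = √(r²−h²) = √(6²−4.32²) = 4.164; the 7×18.5 cube at (10, -1.5) contributes its full rectangle; Combining (union): the 2 present regions are separate (no shared area or edge), so areas and boundary lengths simply add and each stays a separate island — 2 connected regions. The result has 2 disconnected regions.

2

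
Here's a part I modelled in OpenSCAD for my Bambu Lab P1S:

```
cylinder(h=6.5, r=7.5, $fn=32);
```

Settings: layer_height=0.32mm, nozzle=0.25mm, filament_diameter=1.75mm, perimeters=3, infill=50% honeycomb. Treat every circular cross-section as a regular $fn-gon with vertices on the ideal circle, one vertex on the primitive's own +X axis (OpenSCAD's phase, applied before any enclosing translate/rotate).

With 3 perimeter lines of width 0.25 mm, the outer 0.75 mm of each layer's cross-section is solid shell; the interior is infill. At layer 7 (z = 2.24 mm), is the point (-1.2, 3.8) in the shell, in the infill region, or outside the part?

At z = 2.24 mm: the r=7.5 cylinder contributes a regular 32-gon of circumradius 7.5. Overall, the cross-section is a single solid region. The nearest boundary edge runs (-1.46, 7.36)→(-2.87, 6.93); distance from the point to it = 3.48 mm. The point is inside the cross-section and 3.48 mm from the nearest boundary — more than the 0.75 mm shell width (3 × 0.25), so it's in the infill interior.

infill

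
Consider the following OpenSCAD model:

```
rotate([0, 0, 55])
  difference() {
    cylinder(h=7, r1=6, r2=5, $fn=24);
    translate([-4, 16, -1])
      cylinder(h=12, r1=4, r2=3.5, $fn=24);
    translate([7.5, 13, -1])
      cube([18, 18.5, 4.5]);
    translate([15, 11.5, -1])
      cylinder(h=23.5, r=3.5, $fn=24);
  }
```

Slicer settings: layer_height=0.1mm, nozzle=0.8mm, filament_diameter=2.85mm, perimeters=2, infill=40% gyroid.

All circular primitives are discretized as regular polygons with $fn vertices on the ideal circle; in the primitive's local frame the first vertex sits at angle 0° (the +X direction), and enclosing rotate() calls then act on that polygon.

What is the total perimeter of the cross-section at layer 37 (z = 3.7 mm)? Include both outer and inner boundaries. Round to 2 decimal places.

34.28 mm

At z = 3.7 mm: the cone: at t=0.529 of its height the radius interpolates to r₁+(r₂−r₁)t = 5.471, giving a regular 24-gon of that circumradius (perimeter = 2·24·5.471·sin(180°/24) = 34.28 mm); the cone at (-4, 16) contributes a regular 24-gon of circumradius 3.804 (interpolated between r1=4 and r2=3.5 at t=0.392) (perimeter = 2·24·3.804·sin(180°/24) = 23.83 mm); the cube at (7.5, 13) is not intersected at this z (z outside [-1, 3.5]); the r=3.5 cylinder at (15, 11.5) gives a regular 24-gon of circumradius 3.5 (constant along its height) (perimeter = 2·24·3.500·sin(180°/24) = 21.93 mm); Subtracting the remaining from the first: starting from the cone, the cone at (-4, 16) misses the remaining region (no effect); the r=3.5 cylinder at (15, 11.5) misses the remaining region (no effect) — boundary = 34.28 mm; (whole slice rotated 55° about Z — lengths, areas and connectivity unchanged). Overall, the cross-section is a single solid region. Total boundary length (outer) = 34.28 mm.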